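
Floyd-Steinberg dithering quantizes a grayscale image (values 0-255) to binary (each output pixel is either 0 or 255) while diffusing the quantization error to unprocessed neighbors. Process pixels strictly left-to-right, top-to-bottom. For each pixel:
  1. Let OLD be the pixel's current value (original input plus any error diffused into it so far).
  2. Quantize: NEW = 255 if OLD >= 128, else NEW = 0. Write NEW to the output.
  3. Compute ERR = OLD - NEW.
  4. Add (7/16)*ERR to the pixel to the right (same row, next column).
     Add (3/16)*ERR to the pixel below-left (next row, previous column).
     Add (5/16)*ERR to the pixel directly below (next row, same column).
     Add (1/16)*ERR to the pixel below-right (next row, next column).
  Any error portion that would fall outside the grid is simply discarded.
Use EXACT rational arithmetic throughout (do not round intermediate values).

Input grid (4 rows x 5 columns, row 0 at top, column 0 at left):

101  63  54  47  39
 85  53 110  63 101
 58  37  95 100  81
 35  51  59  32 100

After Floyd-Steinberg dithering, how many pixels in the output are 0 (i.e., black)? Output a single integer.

Answer: 15

Derivation:
(0,0): OLD=101 → NEW=0, ERR=101
(0,1): OLD=1715/16 → NEW=0, ERR=1715/16
(0,2): OLD=25829/256 → NEW=0, ERR=25829/256
(0,3): OLD=373315/4096 → NEW=0, ERR=373315/4096
(0,4): OLD=5169109/65536 → NEW=0, ERR=5169109/65536
(1,0): OLD=34985/256 → NEW=255, ERR=-30295/256
(1,1): OLD=122783/2048 → NEW=0, ERR=122783/2048
(1,2): OLD=12553227/65536 → NEW=255, ERR=-4158453/65536
(1,3): OLD=22233967/262144 → NEW=0, ERR=22233967/262144
(1,4): OLD=706536813/4194304 → NEW=255, ERR=-363010707/4194304
(2,0): OLD=1057093/32768 → NEW=0, ERR=1057093/32768
(2,1): OLD=53011015/1048576 → NEW=0, ERR=53011015/1048576
(2,2): OLD=1961908885/16777216 → NEW=0, ERR=1961908885/16777216
(2,3): OLD=42271084783/268435456 → NEW=255, ERR=-26179956497/268435456
(2,4): OLD=71236811465/4294967296 → NEW=0, ERR=71236811465/4294967296
(3,0): OLD=915370485/16777216 → NEW=0, ERR=915370485/16777216
(3,1): OLD=15382820561/134217728 → NEW=0, ERR=15382820561/134217728
(3,2): OLD=560746219467/4294967296 → NEW=255, ERR=-534470441013/4294967296
(3,3): OLD=-365088405293/8589934592 → NEW=0, ERR=-365088405293/8589934592
(3,4): OLD=11062886016895/137438953472 → NEW=0, ERR=11062886016895/137438953472
Output grid:
  Row 0: .....  (5 black, running=5)
  Row 1: #.#.#  (2 black, running=7)
  Row 2: ...#.  (4 black, running=11)
  Row 3: ..#..  (4 black, running=15)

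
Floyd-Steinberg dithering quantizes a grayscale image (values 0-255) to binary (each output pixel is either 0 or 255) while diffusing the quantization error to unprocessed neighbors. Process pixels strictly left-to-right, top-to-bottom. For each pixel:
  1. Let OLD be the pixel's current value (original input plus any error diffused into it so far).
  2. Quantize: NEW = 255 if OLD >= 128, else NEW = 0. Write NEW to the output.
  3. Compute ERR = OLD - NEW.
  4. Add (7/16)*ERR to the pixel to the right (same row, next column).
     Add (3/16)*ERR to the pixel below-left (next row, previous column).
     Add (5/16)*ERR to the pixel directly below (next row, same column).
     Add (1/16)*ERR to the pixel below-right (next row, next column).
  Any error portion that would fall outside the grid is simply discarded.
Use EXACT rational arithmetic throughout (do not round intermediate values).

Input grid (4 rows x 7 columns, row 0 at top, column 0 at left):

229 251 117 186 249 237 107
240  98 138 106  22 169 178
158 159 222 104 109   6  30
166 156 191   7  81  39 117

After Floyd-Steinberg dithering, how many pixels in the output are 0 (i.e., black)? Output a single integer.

Answer: 13

Derivation:
(0,0): OLD=229 → NEW=255, ERR=-26
(0,1): OLD=1917/8 → NEW=255, ERR=-123/8
(0,2): OLD=14115/128 → NEW=0, ERR=14115/128
(0,3): OLD=479733/2048 → NEW=255, ERR=-42507/2048
(0,4): OLD=7861683/32768 → NEW=255, ERR=-494157/32768
(0,5): OLD=120797157/524288 → NEW=255, ERR=-12896283/524288
(0,6): OLD=807307075/8388608 → NEW=0, ERR=807307075/8388608
(1,0): OLD=29311/128 → NEW=255, ERR=-3329/128
(1,1): OLD=103289/1024 → NEW=0, ERR=103289/1024
(1,2): OLD=6938221/32768 → NEW=255, ERR=-1417619/32768
(1,3): OLD=11095401/131072 → NEW=0, ERR=11095401/131072
(1,4): OLD=406117403/8388608 → NEW=0, ERR=406117403/8388608
(1,5): OLD=13394666123/67108864 → NEW=255, ERR=-3718094197/67108864
(1,6): OLD=195740944069/1073741824 → NEW=255, ERR=-78063221051/1073741824
(2,0): OLD=2765379/16384 → NEW=255, ERR=-1412541/16384
(2,1): OLD=75007377/524288 → NEW=255, ERR=-58686063/524288
(2,2): OLD=1524087795/8388608 → NEW=255, ERR=-615007245/8388608
(2,3): OLD=7029781531/67108864 → NEW=0, ERR=7029781531/67108864
(2,4): OLD=88508794187/536870912 → NEW=255, ERR=-48393288373/536870912
(2,5): OLD=-1054080993447/17179869184 → NEW=0, ERR=-1054080993447/17179869184
(2,6): OLD=-6329119544321/274877906944 → NEW=0, ERR=-6329119544321/274877906944
(3,0): OLD=990444179/8388608 → NEW=0, ERR=990444179/8388608
(3,1): OLD=10303973527/67108864 → NEW=255, ERR=-6808786793/67108864
(3,2): OLD=73200209781/536870912 → NEW=255, ERR=-63701872779/536870912
(3,3): OLD=-72283158717/2147483648 → NEW=0, ERR=-72283158717/2147483648
(3,4): OLD=9111708526227/274877906944 → NEW=0, ERR=9111708526227/274877906944
(3,5): OLD=53607285930473/2199023255552 → NEW=0, ERR=53607285930473/2199023255552
(3,6): OLD=4103735386972599/35184372088832 → NEW=0, ERR=4103735386972599/35184372088832
Output grid:
  Row 0: ##.###.  (2 black, running=2)
  Row 1: #.#..##  (3 black, running=5)
  Row 2: ###.#..  (3 black, running=8)
  Row 3: .##....  (5 black, running=13)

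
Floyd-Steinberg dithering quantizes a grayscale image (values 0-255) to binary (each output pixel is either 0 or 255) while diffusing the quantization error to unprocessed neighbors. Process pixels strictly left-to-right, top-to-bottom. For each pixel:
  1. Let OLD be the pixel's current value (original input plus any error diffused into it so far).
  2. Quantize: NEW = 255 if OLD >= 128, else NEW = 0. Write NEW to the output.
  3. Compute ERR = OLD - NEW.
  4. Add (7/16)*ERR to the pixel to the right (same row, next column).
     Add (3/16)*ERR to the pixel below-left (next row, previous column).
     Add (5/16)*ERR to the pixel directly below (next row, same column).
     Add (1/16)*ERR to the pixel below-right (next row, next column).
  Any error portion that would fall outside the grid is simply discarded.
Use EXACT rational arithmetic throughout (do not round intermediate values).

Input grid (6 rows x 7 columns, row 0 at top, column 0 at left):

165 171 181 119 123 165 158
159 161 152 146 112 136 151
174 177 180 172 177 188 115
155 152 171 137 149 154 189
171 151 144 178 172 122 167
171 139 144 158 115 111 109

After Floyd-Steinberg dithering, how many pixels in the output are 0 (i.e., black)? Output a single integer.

Answer: 16

Derivation:
(0,0): OLD=165 → NEW=255, ERR=-90
(0,1): OLD=1053/8 → NEW=255, ERR=-987/8
(0,2): OLD=16259/128 → NEW=0, ERR=16259/128
(0,3): OLD=357525/2048 → NEW=255, ERR=-164715/2048
(0,4): OLD=2877459/32768 → NEW=0, ERR=2877459/32768
(0,5): OLD=106649733/524288 → NEW=255, ERR=-27043707/524288
(0,6): OLD=1136094115/8388608 → NEW=255, ERR=-1003000925/8388608
(1,0): OLD=13791/128 → NEW=0, ERR=13791/128
(1,1): OLD=192281/1024 → NEW=255, ERR=-68839/1024
(1,2): OLD=4570893/32768 → NEW=255, ERR=-3784947/32768
(1,3): OLD=12417225/131072 → NEW=0, ERR=12417225/131072
(1,4): OLD=1394104955/8388608 → NEW=255, ERR=-744990085/8388608
(1,5): OLD=4301405291/67108864 → NEW=0, ERR=4301405291/67108864
(1,6): OLD=148663220965/1073741824 → NEW=255, ERR=-125140944155/1073741824
(2,0): OLD=3195939/16384 → NEW=255, ERR=-981981/16384
(2,1): OLD=60212657/524288 → NEW=0, ERR=60212657/524288
(2,2): OLD=1742403411/8388608 → NEW=255, ERR=-396691629/8388608
(2,3): OLD=10539101563/67108864 → NEW=255, ERR=-6573658757/67108864
(2,4): OLD=66749461611/536870912 → NEW=0, ERR=66749461611/536870912
(2,5): OLD=4037638729081/17179869184 → NEW=255, ERR=-343227912839/17179869184
(2,6): OLD=20298248130783/274877906944 → NEW=0, ERR=20298248130783/274877906944
(3,0): OLD=1323755251/8388608 → NEW=255, ERR=-815339789/8388608
(3,1): OLD=8908939767/67108864 → NEW=255, ERR=-8203820553/67108864
(3,2): OLD=49150843349/536870912 → NEW=0, ERR=49150843349/536870912
(3,3): OLD=358197678211/2147483648 → NEW=255, ERR=-189410652029/2147483648
(3,4): OLD=38317185098483/274877906944 → NEW=255, ERR=-31776681172237/274877906944
(3,5): OLD=261237315107209/2199023255552 → NEW=0, ERR=261237315107209/2199023255552
(3,6): OLD=9246504282927639/35184372088832 → NEW=255, ERR=274489400275479/35184372088832
(4,0): OLD=126384798685/1073741824 → NEW=0, ERR=126384798685/1073741824
(4,1): OLD=3013089760441/17179869184 → NEW=255, ERR=-1367776881479/17179869184
(4,2): OLD=31226081655159/274877906944 → NEW=0, ERR=31226081655159/274877906944
(4,3): OLD=405023610771021/2199023255552 → NEW=255, ERR=-155727319394739/2199023255552
(4,4): OLD=2140154477135191/17592186044416 → NEW=0, ERR=2140154477135191/17592186044416
(4,5): OLD=116297095216649559/562949953421312 → NEW=255, ERR=-27255142905785001/562949953421312
(4,6): OLD=1402252179890734481/9007199254740992 → NEW=255, ERR=-894583630068218479/9007199254740992
(5,0): OLD=53011575337787/274877906944 → NEW=255, ERR=-17082290932933/274877906944
(5,1): OLD=254181515711721/2199023255552 → NEW=0, ERR=254181515711721/2199023255552
(5,2): OLD=3726303028983343/17592186044416 → NEW=255, ERR=-759704412342737/17592186044416
(5,3): OLD=20672477657715339/140737488355328 → NEW=255, ERR=-15215581872893301/140737488355328
(5,4): OLD=830584715713424025/9007199254740992 → NEW=0, ERR=830584715713424025/9007199254740992
(5,5): OLD=9021237828019866121/72057594037927936 → NEW=0, ERR=9021237828019866121/72057594037927936
(5,6): OLD=149545105303616163943/1152921504606846976 → NEW=255, ERR=-144449878371129814937/1152921504606846976
Output grid:
  Row 0: ##.#.##  (2 black, running=2)
  Row 1: .##.#.#  (3 black, running=5)
  Row 2: #.##.#.  (3 black, running=8)
  Row 3: ##.##.#  (2 black, running=10)
  Row 4: .#.#.##  (3 black, running=13)
  Row 5: #.##..#  (3 black, running=16)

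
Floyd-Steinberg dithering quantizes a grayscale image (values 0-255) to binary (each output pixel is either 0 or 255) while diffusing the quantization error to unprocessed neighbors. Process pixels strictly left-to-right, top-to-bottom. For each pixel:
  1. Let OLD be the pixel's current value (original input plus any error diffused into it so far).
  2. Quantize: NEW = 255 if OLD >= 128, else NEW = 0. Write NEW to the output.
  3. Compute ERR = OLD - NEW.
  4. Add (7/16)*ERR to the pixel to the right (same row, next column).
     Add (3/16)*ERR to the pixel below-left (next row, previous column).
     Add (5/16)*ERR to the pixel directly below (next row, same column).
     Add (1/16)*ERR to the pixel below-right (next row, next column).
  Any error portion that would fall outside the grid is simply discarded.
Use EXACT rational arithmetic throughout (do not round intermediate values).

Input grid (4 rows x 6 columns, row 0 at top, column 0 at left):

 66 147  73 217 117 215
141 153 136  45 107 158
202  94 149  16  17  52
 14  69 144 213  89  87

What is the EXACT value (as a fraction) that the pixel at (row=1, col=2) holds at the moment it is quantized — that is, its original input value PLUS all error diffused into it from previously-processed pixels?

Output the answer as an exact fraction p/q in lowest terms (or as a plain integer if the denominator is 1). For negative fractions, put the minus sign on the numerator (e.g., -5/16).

(0,0): OLD=66 → NEW=0, ERR=66
(0,1): OLD=1407/8 → NEW=255, ERR=-633/8
(0,2): OLD=4913/128 → NEW=0, ERR=4913/128
(0,3): OLD=478807/2048 → NEW=255, ERR=-43433/2048
(0,4): OLD=3529825/32768 → NEW=0, ERR=3529825/32768
(0,5): OLD=137430695/524288 → NEW=255, ERR=3737255/524288
(1,0): OLD=18789/128 → NEW=255, ERR=-13851/128
(1,1): OLD=94467/1024 → NEW=0, ERR=94467/1024
(1,2): OLD=5879679/32768 → NEW=255, ERR=-2476161/32768
Target (1,2): original=136, with diffused error = 5879679/32768

Answer: 5879679/32768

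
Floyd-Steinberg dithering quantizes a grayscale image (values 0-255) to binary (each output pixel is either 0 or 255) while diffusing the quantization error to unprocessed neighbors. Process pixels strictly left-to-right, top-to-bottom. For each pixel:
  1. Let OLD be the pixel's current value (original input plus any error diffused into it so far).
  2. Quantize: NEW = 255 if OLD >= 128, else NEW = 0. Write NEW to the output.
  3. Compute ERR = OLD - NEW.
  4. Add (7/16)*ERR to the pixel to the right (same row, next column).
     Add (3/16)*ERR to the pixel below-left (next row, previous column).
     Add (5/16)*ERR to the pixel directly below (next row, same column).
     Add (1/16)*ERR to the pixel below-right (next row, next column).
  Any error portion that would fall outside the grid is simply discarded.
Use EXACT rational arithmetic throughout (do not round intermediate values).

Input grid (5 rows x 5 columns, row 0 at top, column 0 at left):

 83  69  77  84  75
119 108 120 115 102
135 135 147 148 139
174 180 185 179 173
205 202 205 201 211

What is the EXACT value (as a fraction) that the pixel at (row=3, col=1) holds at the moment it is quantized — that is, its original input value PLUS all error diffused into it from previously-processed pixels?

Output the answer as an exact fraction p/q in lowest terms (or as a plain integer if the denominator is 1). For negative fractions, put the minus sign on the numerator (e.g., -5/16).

Answer: 18078460359/134217728

Derivation:
(0,0): OLD=83 → NEW=0, ERR=83
(0,1): OLD=1685/16 → NEW=0, ERR=1685/16
(0,2): OLD=31507/256 → NEW=0, ERR=31507/256
(0,3): OLD=564613/4096 → NEW=255, ERR=-479867/4096
(0,4): OLD=1556131/65536 → NEW=0, ERR=1556131/65536
(1,0): OLD=42159/256 → NEW=255, ERR=-23121/256
(1,1): OLD=265545/2048 → NEW=255, ERR=-256695/2048
(1,2): OLD=5782909/65536 → NEW=0, ERR=5782909/65536
(1,3): OLD=33852857/262144 → NEW=255, ERR=-32993863/262144
(1,4): OLD=197273099/4194304 → NEW=0, ERR=197273099/4194304
(2,0): OLD=2728755/32768 → NEW=0, ERR=2728755/32768
(2,1): OLD=150118881/1048576 → NEW=255, ERR=-117267999/1048576
(2,2): OLD=1580653283/16777216 → NEW=0, ERR=1580653283/16777216
(2,3): OLD=44082686201/268435456 → NEW=255, ERR=-24368355079/268435456
(2,4): OLD=455763644559/4294967296 → NEW=0, ERR=455763644559/4294967296
(3,0): OLD=3004032387/16777216 → NEW=255, ERR=-1274157693/16777216
(3,1): OLD=18078460359/134217728 → NEW=255, ERR=-16147060281/134217728
Target (3,1): original=180, with diffused error = 18078460359/134217728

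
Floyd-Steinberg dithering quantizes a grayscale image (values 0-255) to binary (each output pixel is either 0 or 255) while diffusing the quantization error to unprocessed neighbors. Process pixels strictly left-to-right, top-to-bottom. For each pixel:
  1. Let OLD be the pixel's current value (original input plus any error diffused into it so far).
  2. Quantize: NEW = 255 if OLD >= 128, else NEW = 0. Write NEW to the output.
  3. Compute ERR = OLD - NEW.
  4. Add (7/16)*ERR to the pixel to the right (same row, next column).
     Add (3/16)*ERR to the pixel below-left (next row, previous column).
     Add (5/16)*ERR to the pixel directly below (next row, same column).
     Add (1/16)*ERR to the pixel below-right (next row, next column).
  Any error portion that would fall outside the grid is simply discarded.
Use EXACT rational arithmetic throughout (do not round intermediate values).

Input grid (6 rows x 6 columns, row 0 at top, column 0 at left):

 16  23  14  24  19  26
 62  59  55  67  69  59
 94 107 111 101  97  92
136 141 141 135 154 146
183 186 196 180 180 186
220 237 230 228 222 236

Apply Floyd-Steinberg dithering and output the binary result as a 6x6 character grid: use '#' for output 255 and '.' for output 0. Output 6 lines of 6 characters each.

(0,0): OLD=16 → NEW=0, ERR=16
(0,1): OLD=30 → NEW=0, ERR=30
(0,2): OLD=217/8 → NEW=0, ERR=217/8
(0,3): OLD=4591/128 → NEW=0, ERR=4591/128
(0,4): OLD=71049/2048 → NEW=0, ERR=71049/2048
(0,5): OLD=1349311/32768 → NEW=0, ERR=1349311/32768
(1,0): OLD=581/8 → NEW=0, ERR=581/8
(1,1): OLD=6799/64 → NEW=0, ERR=6799/64
(1,2): OLD=242799/2048 → NEW=0, ERR=242799/2048
(1,3): OLD=1132757/8192 → NEW=255, ERR=-956203/8192
(1,4): OLD=20309337/524288 → NEW=0, ERR=20309337/524288
(1,5): OLD=763226655/8388608 → NEW=0, ERR=763226655/8388608
(2,0): OLD=139893/1024 → NEW=255, ERR=-121227/1024
(2,1): OLD=3773971/32768 → NEW=0, ERR=3773971/32768
(2,2): OLD=96044337/524288 → NEW=255, ERR=-37649103/524288
(2,3): OLD=200402641/4194304 → NEW=0, ERR=200402641/4194304
(2,4): OLD=18760031643/134217728 → NEW=255, ERR=-15465488997/134217728
(2,5): OLD=155567395309/2147483648 → NEW=0, ERR=155567395309/2147483648
(3,0): OLD=63228761/524288 → NEW=0, ERR=63228761/524288
(3,1): OLD=876148601/4194304 → NEW=255, ERR=-193398919/4194304
(3,2): OLD=3843434741/33554432 → NEW=0, ERR=3843434741/33554432
(3,3): OLD=373556250429/2147483648 → NEW=255, ERR=-174052079811/2147483648
(3,4): OLD=1702552184177/17179869184 → NEW=0, ERR=1702552184177/17179869184
(3,5): OLD=56293152923807/274877906944 → NEW=255, ERR=-13800713346913/274877906944
(4,0): OLD=14229875795/67108864 → NEW=255, ERR=-2882884525/67108864
(4,1): OLD=195217763923/1073741824 → NEW=255, ERR=-78586401197/1073741824
(4,2): OLD=6243021734529/34359738368 → NEW=255, ERR=-2518711549311/34359738368
(4,3): OLD=81551889549629/549755813888 → NEW=255, ERR=-58635842991811/549755813888
(4,4): OLD=1317892580009989/8796093022208 → NEW=255, ERR=-925111140653051/8796093022208
(4,5): OLD=18364987432312195/140737488355328 → NEW=255, ERR=-17523072098296445/140737488355328
(5,0): OLD=3313181254889/17179869184 → NEW=255, ERR=-1067685387031/17179869184
(5,1): OLD=93738536756769/549755813888 → NEW=255, ERR=-46449195784671/549755813888
(5,2): OLD=640158167140983/4398046511104 → NEW=255, ERR=-481343693190537/4398046511104
(5,3): OLD=17238344622419617/140737488355328 → NEW=0, ERR=17238344622419617/140737488355328
(5,4): OLD=3742024122203323/17592186044416 → NEW=255, ERR=-743983319122757/17592186044416
(5,5): OLD=387344551416913095/2251799813685248 → NEW=255, ERR=-186864401072825145/2251799813685248
Row 0: ......
Row 1: ...#..
Row 2: #.#.#.
Row 3: .#.#.#
Row 4: ######
Row 5: ###.##

Answer: ......
...#..
#.#.#.
.#.#.#
######
###.##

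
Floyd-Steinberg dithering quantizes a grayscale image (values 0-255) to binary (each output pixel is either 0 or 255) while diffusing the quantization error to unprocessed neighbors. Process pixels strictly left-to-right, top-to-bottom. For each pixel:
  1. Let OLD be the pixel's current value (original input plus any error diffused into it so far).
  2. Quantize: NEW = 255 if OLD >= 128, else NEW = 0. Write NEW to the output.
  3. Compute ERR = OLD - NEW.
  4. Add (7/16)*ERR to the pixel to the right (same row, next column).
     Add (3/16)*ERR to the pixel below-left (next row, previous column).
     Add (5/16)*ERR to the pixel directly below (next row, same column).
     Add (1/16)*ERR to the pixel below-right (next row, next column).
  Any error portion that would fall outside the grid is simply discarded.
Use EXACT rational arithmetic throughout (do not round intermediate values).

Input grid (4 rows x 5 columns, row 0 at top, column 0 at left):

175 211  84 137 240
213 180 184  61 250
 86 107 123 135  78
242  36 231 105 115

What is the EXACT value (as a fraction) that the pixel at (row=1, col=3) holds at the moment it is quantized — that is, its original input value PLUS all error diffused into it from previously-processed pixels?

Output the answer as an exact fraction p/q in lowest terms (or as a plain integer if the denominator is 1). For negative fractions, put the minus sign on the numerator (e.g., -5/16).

(0,0): OLD=175 → NEW=255, ERR=-80
(0,1): OLD=176 → NEW=255, ERR=-79
(0,2): OLD=791/16 → NEW=0, ERR=791/16
(0,3): OLD=40609/256 → NEW=255, ERR=-24671/256
(0,4): OLD=810343/4096 → NEW=255, ERR=-234137/4096
(1,0): OLD=2771/16 → NEW=255, ERR=-1309/16
(1,1): OLD=15845/128 → NEW=0, ERR=15845/128
(1,2): OLD=944537/4096 → NEW=255, ERR=-99943/4096
(1,3): OLD=206125/16384 → NEW=0, ERR=206125/16384
Target (1,3): original=61, with diffused error = 206125/16384

Answer: 206125/16384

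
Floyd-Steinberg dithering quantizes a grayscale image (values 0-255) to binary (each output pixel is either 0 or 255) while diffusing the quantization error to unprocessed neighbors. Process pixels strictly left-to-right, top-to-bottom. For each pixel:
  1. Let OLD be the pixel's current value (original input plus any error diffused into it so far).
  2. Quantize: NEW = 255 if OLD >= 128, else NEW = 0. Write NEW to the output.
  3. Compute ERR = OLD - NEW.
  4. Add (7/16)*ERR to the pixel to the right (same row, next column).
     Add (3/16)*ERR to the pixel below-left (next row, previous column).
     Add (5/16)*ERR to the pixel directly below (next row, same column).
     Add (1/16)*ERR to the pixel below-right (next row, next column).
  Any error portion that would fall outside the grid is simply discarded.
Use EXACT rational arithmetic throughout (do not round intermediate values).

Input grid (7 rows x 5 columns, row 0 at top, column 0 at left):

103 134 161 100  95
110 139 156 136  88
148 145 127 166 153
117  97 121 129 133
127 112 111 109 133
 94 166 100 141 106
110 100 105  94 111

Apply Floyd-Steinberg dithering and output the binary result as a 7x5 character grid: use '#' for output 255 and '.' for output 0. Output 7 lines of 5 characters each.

Answer: .#.#.
.##.#
#.#.#
.#.#.
#..#.
.#.#.
.#.#.

Derivation:
(0,0): OLD=103 → NEW=0, ERR=103
(0,1): OLD=2865/16 → NEW=255, ERR=-1215/16
(0,2): OLD=32711/256 → NEW=0, ERR=32711/256
(0,3): OLD=638577/4096 → NEW=255, ERR=-405903/4096
(0,4): OLD=3384599/65536 → NEW=0, ERR=3384599/65536
(1,0): OLD=32755/256 → NEW=0, ERR=32755/256
(1,1): OLD=412965/2048 → NEW=255, ERR=-109275/2048
(1,2): OLD=9781897/65536 → NEW=255, ERR=-6929783/65536
(1,3): OLD=20038357/262144 → NEW=0, ERR=20038357/262144
(1,4): OLD=551081439/4194304 → NEW=255, ERR=-518466081/4194304
(2,0): OLD=5832039/32768 → NEW=255, ERR=-2523801/32768
(2,1): OLD=86822237/1048576 → NEW=0, ERR=86822237/1048576
(2,2): OLD=2368590935/16777216 → NEW=255, ERR=-1909599145/16777216
(2,3): OLD=29609748501/268435456 → NEW=0, ERR=29609748501/268435456
(2,4): OLD=719008367443/4294967296 → NEW=255, ERR=-376208293037/4294967296
(3,0): OLD=1819592823/16777216 → NEW=0, ERR=1819592823/16777216
(3,1): OLD=19350092203/134217728 → NEW=255, ERR=-14875428437/134217728
(3,2): OLD=269722851273/4294967296 → NEW=0, ERR=269722851273/4294967296
(3,3): OLD=1438021259713/8589934592 → NEW=255, ERR=-752412061247/8589934592
(3,4): OLD=10197925404709/137438953472 → NEW=0, ERR=10197925404709/137438953472
(4,0): OLD=300887850905/2147483648 → NEW=255, ERR=-246720479335/2147483648
(4,1): OLD=3137410450329/68719476736 → NEW=0, ERR=3137410450329/68719476736
(4,2): OLD=139911383107607/1099511627776 → NEW=0, ERR=139911383107607/1099511627776
(4,3): OLD=2729183501035417/17592186044416 → NEW=255, ERR=-1756823940290663/17592186044416
(4,4): OLD=30124136678062511/281474976710656 → NEW=0, ERR=30124136678062511/281474976710656
(5,0): OLD=73291047668331/1099511627776 → NEW=0, ERR=73291047668331/1099511627776
(5,1): OLD=1988873158490497/8796093022208 → NEW=255, ERR=-254130562172543/8796093022208
(5,2): OLD=31315285703670793/281474976710656 → NEW=0, ERR=31315285703670793/281474976710656
(5,3): OLD=209964589067854343/1125899906842624 → NEW=255, ERR=-77139887177014777/1125899906842624
(5,4): OLD=1859593033148634653/18014398509481984 → NEW=0, ERR=1859593033148634653/18014398509481984
(6,0): OLD=17650373939301691/140737488355328 → NEW=0, ERR=17650373939301691/140737488355328
(6,1): OLD=769512673253771509/4503599627370496 → NEW=255, ERR=-378905231725704971/4503599627370496
(6,2): OLD=6363140114239642583/72057594037927936 → NEW=0, ERR=6363140114239642583/72057594037927936
(6,3): OLD=158563667873999724029/1152921504606846976 → NEW=255, ERR=-135431315800746254851/1152921504606846976
(6,4): OLD=1615647907714836402731/18446744073709551616 → NEW=0, ERR=1615647907714836402731/18446744073709551616
Row 0: .#.#.
Row 1: .##.#
Row 2: #.#.#
Row 3: .#.#.
Row 4: #..#.
Row 5: .#.#.
Row 6: .#.#.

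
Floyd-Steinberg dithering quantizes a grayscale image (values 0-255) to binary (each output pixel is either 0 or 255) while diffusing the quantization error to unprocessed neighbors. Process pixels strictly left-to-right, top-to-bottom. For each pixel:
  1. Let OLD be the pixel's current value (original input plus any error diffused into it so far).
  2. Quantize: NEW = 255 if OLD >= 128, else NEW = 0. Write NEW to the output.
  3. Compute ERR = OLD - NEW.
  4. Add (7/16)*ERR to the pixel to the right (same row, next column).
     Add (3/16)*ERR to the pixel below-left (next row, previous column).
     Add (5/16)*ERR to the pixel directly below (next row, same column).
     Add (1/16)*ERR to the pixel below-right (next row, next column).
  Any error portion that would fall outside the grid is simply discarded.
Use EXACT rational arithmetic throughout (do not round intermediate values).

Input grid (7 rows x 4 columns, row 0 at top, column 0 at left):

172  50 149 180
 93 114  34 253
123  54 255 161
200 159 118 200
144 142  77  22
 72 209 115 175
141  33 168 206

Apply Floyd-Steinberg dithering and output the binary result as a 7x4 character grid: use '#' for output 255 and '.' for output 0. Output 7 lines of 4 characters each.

Answer: #.##
...#
#.##
##.#
.#..
.#.#
#.##

Derivation:
(0,0): OLD=172 → NEW=255, ERR=-83
(0,1): OLD=219/16 → NEW=0, ERR=219/16
(0,2): OLD=39677/256 → NEW=255, ERR=-25603/256
(0,3): OLD=558059/4096 → NEW=255, ERR=-486421/4096
(1,0): OLD=17825/256 → NEW=0, ERR=17825/256
(1,1): OLD=255591/2048 → NEW=0, ERR=255591/2048
(1,2): OLD=2355059/65536 → NEW=0, ERR=2355059/65536
(1,3): OLD=236307093/1048576 → NEW=255, ERR=-31079787/1048576
(2,0): OLD=5510237/32768 → NEW=255, ERR=-2845603/32768
(2,1): OLD=69307599/1048576 → NEW=0, ERR=69307599/1048576
(2,2): OLD=623671403/2097152 → NEW=255, ERR=88897643/2097152
(2,3): OLD=5789111071/33554432 → NEW=255, ERR=-2767269089/33554432
(3,0): OLD=3108069517/16777216 → NEW=255, ERR=-1170120563/16777216
(3,1): OLD=40711596179/268435456 → NEW=255, ERR=-27739445101/268435456
(3,2): OLD=320852803949/4294967296 → NEW=0, ERR=320852803949/4294967296
(3,3): OLD=14400875130747/68719476736 → NEW=255, ERR=-3122591436933/68719476736
(4,0): OLD=441647310281/4294967296 → NEW=0, ERR=441647310281/4294967296
(4,1): OLD=5646774404059/34359738368 → NEW=255, ERR=-3114958879781/34359738368
(4,2): OLD=50252123081083/1099511627776 → NEW=0, ERR=50252123081083/1099511627776
(4,3): OLD=571123957401037/17592186044416 → NEW=0, ERR=571123957401037/17592186044416
(5,0): OLD=47903434371833/549755813888 → NEW=0, ERR=47903434371833/549755813888
(5,1): OLD=4112839624398831/17592186044416 → NEW=255, ERR=-373167816927249/17592186044416
(5,2): OLD=1059254074233643/8796093022208 → NEW=0, ERR=1059254074233643/8796093022208
(5,3): OLD=67747331719938315/281474976710656 → NEW=255, ERR=-4028787341278965/281474976710656
(6,0): OLD=46233017764914029/281474976710656 → NEW=255, ERR=-25543101296303251/281474976710656
(6,1): OLD=66178602799731915/4503599627370496 → NEW=0, ERR=66178602799731915/4503599627370496
(6,2): OLD=14991703694493376669/72057594037927936 → NEW=255, ERR=-3382982785178247011/72057594037927936
(6,3): OLD=217341512032047676235/1152921504606846976 → NEW=255, ERR=-76653471642698302645/1152921504606846976
Row 0: #.##
Row 1: ...#
Row 2: #.##
Row 3: ##.#
Row 4: .#..
Row 5: .#.#
Row 6: #.##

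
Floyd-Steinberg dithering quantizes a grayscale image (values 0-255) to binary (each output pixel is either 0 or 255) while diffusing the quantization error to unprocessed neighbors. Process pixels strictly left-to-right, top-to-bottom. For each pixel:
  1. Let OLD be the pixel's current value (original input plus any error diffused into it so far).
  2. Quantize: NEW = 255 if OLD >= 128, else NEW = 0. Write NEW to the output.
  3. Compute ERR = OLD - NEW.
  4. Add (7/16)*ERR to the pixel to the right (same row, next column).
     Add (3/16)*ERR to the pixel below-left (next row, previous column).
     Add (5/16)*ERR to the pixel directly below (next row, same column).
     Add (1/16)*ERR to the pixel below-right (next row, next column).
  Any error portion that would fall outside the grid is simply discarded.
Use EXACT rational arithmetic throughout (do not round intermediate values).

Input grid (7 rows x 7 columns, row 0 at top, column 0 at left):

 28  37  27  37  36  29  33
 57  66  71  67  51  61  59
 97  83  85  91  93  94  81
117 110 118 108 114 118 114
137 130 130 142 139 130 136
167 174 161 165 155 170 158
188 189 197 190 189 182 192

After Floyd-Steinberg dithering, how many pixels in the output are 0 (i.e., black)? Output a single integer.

(0,0): OLD=28 → NEW=0, ERR=28
(0,1): OLD=197/4 → NEW=0, ERR=197/4
(0,2): OLD=3107/64 → NEW=0, ERR=3107/64
(0,3): OLD=59637/1024 → NEW=0, ERR=59637/1024
(0,4): OLD=1007283/16384 → NEW=0, ERR=1007283/16384
(0,5): OLD=14653157/262144 → NEW=0, ERR=14653157/262144
(0,6): OLD=240984131/4194304 → NEW=0, ERR=240984131/4194304
(1,0): OLD=4799/64 → NEW=0, ERR=4799/64
(1,1): OLD=64025/512 → NEW=0, ERR=64025/512
(1,2): OLD=2537517/16384 → NEW=255, ERR=-1640403/16384
(1,3): OLD=3667257/65536 → NEW=0, ERR=3667257/65536
(1,4): OLD=456401883/4194304 → NEW=0, ERR=456401883/4194304
(1,5): OLD=4720761643/33554432 → NEW=255, ERR=-3835618517/33554432
(1,6): OLD=16341023525/536870912 → NEW=0, ERR=16341023525/536870912
(2,0): OLD=1178659/8192 → NEW=255, ERR=-910301/8192
(2,1): OLD=15565073/262144 → NEW=0, ERR=15565073/262144
(2,2): OLD=411026995/4194304 → NEW=0, ERR=411026995/4194304
(2,3): OLD=5553440155/33554432 → NEW=255, ERR=-3002940005/33554432
(2,4): OLD=18767635067/268435456 → NEW=0, ERR=18767635067/268435456
(2,5): OLD=870793772825/8589934592 → NEW=0, ERR=870793772825/8589934592
(2,6): OLD=17553475182655/137438953472 → NEW=0, ERR=17553475182655/137438953472
(3,0): OLD=391780627/4194304 → NEW=0, ERR=391780627/4194304
(3,1): OLD=6068326071/33554432 → NEW=255, ERR=-2488054089/33554432
(3,2): OLD=27679489061/268435456 → NEW=0, ERR=27679489061/268435456
(3,3): OLD=155025981019/1073741824 → NEW=255, ERR=-118778184101/1073741824
(3,4): OLD=13862912674067/137438953472 → NEW=0, ERR=13862912674067/137438953472
(3,5): OLD=244229044700937/1099511627776 → NEW=255, ERR=-36146420381943/1099511627776
(3,6): OLD=2566084876617623/17592186044416 → NEW=255, ERR=-1919922564708457/17592186044416
(4,0): OLD=81758377757/536870912 → NEW=255, ERR=-55143704803/536870912
(4,1): OLD=747866090841/8589934592 → NEW=0, ERR=747866090841/8589934592
(4,2): OLD=24043226571799/137438953472 → NEW=255, ERR=-11003706563561/137438953472
(4,3): OLD=107488977470125/1099511627776 → NEW=0, ERR=107488977470125/1099511627776
(4,4): OLD=1761092543881063/8796093022208 → NEW=255, ERR=-481911176781977/8796093022208
(4,5): OLD=22967961995037367/281474976710656 → NEW=0, ERR=22967961995037367/281474976710656
(4,6): OLD=610417994493195057/4503599627370496 → NEW=255, ERR=-537999910486281423/4503599627370496
(5,0): OLD=20784407118107/137438953472 → NEW=255, ERR=-14262526017253/137438953472
(5,1): OLD=147746871746153/1099511627776 → NEW=255, ERR=-132628593336727/1099511627776
(5,2): OLD=940993664644735/8796093022208 → NEW=0, ERR=940993664644735/8796093022208
(5,3): OLD=15979114789766715/70368744177664 → NEW=255, ERR=-1964914975537605/70368744177664
(5,4): OLD=662355598859721721/4503599627370496 → NEW=255, ERR=-486062306119754759/4503599627370496
(5,5): OLD=4412026774620619337/36028797018963968 → NEW=0, ERR=4412026774620619337/36028797018963968
(5,6): OLD=103384889002198772519/576460752303423488 → NEW=255, ERR=-43612602835174216921/576460752303423488
(6,0): OLD=2338944155649907/17592186044416 → NEW=255, ERR=-2147063285676173/17592186044416
(6,1): OLD=31379398789302639/281474976710656 → NEW=0, ERR=31379398789302639/281474976710656
(6,2): OLD=1199892004859610413/4503599627370496 → NEW=255, ERR=51474099880133933/4503599627370496
(6,3): OLD=6223045306067025907/36028797018963968 → NEW=255, ERR=-2964297933768785933/36028797018963968
(6,4): OLD=10123568532570243949/72057594037927936 → NEW=255, ERR=-8251117947101379731/72057594037927936
(6,5): OLD=1376499463950690219165/9223372036854775808 → NEW=255, ERR=-975460405447277611875/9223372036854775808
(6,6): OLD=19146446686575869195643/147573952589676412928 → NEW=255, ERR=-18484911223791616100997/147573952589676412928
Output grid:
  Row 0: .......  (7 black, running=7)
  Row 1: ..#..#.  (5 black, running=12)
  Row 2: #..#...  (5 black, running=17)
  Row 3: .#.#.##  (3 black, running=20)
  Row 4: #.#.#.#  (3 black, running=23)
  Row 5: ##.##.#  (2 black, running=25)
  Row 6: #.#####  (1 black, running=26)

Answer: 26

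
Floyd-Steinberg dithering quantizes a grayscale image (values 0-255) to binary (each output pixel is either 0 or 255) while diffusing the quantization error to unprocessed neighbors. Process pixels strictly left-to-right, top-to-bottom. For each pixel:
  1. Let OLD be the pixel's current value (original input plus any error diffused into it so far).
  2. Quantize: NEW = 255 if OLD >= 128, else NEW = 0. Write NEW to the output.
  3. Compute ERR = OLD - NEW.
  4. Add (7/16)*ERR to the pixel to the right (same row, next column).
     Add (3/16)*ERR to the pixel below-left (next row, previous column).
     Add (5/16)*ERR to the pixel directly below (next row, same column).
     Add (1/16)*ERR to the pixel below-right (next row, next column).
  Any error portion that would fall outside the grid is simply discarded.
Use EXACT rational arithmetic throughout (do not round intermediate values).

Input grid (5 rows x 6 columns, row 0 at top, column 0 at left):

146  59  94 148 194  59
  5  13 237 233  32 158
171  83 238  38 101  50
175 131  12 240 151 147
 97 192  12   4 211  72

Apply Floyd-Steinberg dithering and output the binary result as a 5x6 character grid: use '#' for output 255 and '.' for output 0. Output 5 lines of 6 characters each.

Answer: #..##.
..##.#
#.#...
#..###
.#..#.

Derivation:
(0,0): OLD=146 → NEW=255, ERR=-109
(0,1): OLD=181/16 → NEW=0, ERR=181/16
(0,2): OLD=25331/256 → NEW=0, ERR=25331/256
(0,3): OLD=783525/4096 → NEW=255, ERR=-260955/4096
(0,4): OLD=10887299/65536 → NEW=255, ERR=-5824381/65536
(0,5): OLD=21095317/1048576 → NEW=0, ERR=21095317/1048576
(1,0): OLD=-6897/256 → NEW=0, ERR=-6897/256
(1,1): OLD=33769/2048 → NEW=0, ERR=33769/2048
(1,2): OLD=17294749/65536 → NEW=255, ERR=583069/65536
(1,3): OLD=54133721/262144 → NEW=255, ERR=-12712999/262144
(1,4): OLD=-288562069/16777216 → NEW=0, ERR=-288562069/16777216
(1,5): OLD=40589451389/268435456 → NEW=255, ERR=-27861589891/268435456
(2,0): OLD=5428755/32768 → NEW=255, ERR=-2927085/32768
(2,1): OLD=51439233/1048576 → NEW=0, ERR=51439233/1048576
(2,2): OLD=4264431299/16777216 → NEW=255, ERR=-13758781/16777216
(2,3): OLD=2659827819/134217728 → NEW=0, ERR=2659827819/134217728
(2,4): OLD=351341440193/4294967296 → NEW=0, ERR=351341440193/4294967296
(2,5): OLD=3592564837207/68719476736 → NEW=0, ERR=3592564837207/68719476736
(3,0): OLD=2621996899/16777216 → NEW=255, ERR=-1656193181/16777216
(3,1): OLD=13073443623/134217728 → NEW=0, ERR=13073443623/134217728
(3,2): OLD=65648631589/1073741824 → NEW=0, ERR=65648631589/1073741824
(3,3): OLD=19806910624815/68719476736 → NEW=255, ERR=2283444057135/68719476736
(3,4): OLD=111128602882255/549755813888 → NEW=255, ERR=-29059129659185/549755813888
(3,5): OLD=1278286064483265/8796093022208 → NEW=255, ERR=-964717656179775/8796093022208
(4,0): OLD=181278517485/2147483648 → NEW=0, ERR=181278517485/2147483648
(4,1): OLD=9093793941257/34359738368 → NEW=255, ERR=332060657417/34359738368
(4,2): OLD=52394486152011/1099511627776 → NEW=0, ERR=52394486152011/1099511627776
(4,3): OLD=512675092604567/17592186044416 → NEW=0, ERR=512675092604567/17592186044416
(4,4): OLD=53126740730258695/281474976710656 → NEW=255, ERR=-18649378330958585/281474976710656
(4,5): OLD=24480425479698897/4503599627370496 → NEW=0, ERR=24480425479698897/4503599627370496
Row 0: #..##.
Row 1: ..##.#
Row 2: #.#...
Row 3: #..###
Row 4: .#..#.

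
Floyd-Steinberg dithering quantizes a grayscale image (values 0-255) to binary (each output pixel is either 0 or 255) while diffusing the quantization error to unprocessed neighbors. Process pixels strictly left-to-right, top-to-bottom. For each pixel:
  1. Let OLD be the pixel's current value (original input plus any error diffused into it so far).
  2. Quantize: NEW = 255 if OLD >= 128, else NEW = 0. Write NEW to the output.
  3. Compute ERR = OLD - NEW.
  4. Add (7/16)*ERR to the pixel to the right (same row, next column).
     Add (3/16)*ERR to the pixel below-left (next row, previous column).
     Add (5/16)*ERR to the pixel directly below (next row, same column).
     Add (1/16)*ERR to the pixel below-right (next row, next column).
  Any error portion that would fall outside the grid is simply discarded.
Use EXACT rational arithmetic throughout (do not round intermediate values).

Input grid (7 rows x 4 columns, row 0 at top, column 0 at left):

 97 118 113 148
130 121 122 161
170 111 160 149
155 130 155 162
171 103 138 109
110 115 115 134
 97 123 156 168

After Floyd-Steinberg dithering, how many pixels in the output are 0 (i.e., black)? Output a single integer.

Answer: 13

Derivation:
(0,0): OLD=97 → NEW=0, ERR=97
(0,1): OLD=2567/16 → NEW=255, ERR=-1513/16
(0,2): OLD=18337/256 → NEW=0, ERR=18337/256
(0,3): OLD=734567/4096 → NEW=255, ERR=-309913/4096
(1,0): OLD=36501/256 → NEW=255, ERR=-28779/256
(1,1): OLD=126483/2048 → NEW=0, ERR=126483/2048
(1,2): OLD=9916047/65536 → NEW=255, ERR=-6795633/65536
(1,3): OLD=101152537/1048576 → NEW=0, ERR=101152537/1048576
(2,0): OLD=4798849/32768 → NEW=255, ERR=-3556991/32768
(2,1): OLD=59077019/1048576 → NEW=0, ERR=59077019/1048576
(2,2): OLD=365307495/2097152 → NEW=255, ERR=-169466265/2097152
(2,3): OLD=4607411627/33554432 → NEW=255, ERR=-3948968533/33554432
(3,0): OLD=2208580977/16777216 → NEW=255, ERR=-2069609103/16777216
(3,1): OLD=19247137327/268435456 → NEW=0, ERR=19247137327/268435456
(3,2): OLD=612339954641/4294967296 → NEW=255, ERR=-482876705839/4294967296
(3,3): OLD=4878011518519/68719476736 → NEW=0, ERR=4878011518519/68719476736
(4,0): OLD=626612091357/4294967296 → NEW=255, ERR=-468604569123/4294967296
(4,1): OLD=1679597529111/34359738368 → NEW=0, ERR=1679597529111/34359738368
(4,2): OLD=156178135284791/1099511627776 → NEW=255, ERR=-124197329798089/1099511627776
(4,3): OLD=1314791455041457/17592186044416 → NEW=0, ERR=1314791455041457/17592186044416
(5,0): OLD=46767749350093/549755813888 → NEW=0, ERR=46767749350093/549755813888
(5,1): OLD=2454030731577147/17592186044416 → NEW=255, ERR=-2031976709748933/17592186044416
(5,2): OLD=406697727177031/8796093022208 → NEW=0, ERR=406697727177031/8796093022208
(5,3): OLD=47998215058144199/281474976710656 → NEW=255, ERR=-23777904003073081/281474976710656
(6,0): OLD=28689982507701713/281474976710656 → NEW=0, ERR=28689982507701713/281474976710656
(6,1): OLD=655202564416810951/4503599627370496 → NEW=255, ERR=-493215340562665529/4503599627370496
(6,2): OLD=7168098037708063937/72057594037927936 → NEW=0, ERR=7168098037708063937/72057594037927936
(6,3): OLD=216763449695007433799/1152921504606846976 → NEW=255, ERR=-77231533979738545081/1152921504606846976
Output grid:
  Row 0: .#.#  (2 black, running=2)
  Row 1: #.#.  (2 black, running=4)
  Row 2: #.##  (1 black, running=5)
  Row 3: #.#.  (2 black, running=7)
  Row 4: #.#.  (2 black, running=9)
  Row 5: .#.#  (2 black, running=11)
  Row 6: .#.#  (2 black, running=13)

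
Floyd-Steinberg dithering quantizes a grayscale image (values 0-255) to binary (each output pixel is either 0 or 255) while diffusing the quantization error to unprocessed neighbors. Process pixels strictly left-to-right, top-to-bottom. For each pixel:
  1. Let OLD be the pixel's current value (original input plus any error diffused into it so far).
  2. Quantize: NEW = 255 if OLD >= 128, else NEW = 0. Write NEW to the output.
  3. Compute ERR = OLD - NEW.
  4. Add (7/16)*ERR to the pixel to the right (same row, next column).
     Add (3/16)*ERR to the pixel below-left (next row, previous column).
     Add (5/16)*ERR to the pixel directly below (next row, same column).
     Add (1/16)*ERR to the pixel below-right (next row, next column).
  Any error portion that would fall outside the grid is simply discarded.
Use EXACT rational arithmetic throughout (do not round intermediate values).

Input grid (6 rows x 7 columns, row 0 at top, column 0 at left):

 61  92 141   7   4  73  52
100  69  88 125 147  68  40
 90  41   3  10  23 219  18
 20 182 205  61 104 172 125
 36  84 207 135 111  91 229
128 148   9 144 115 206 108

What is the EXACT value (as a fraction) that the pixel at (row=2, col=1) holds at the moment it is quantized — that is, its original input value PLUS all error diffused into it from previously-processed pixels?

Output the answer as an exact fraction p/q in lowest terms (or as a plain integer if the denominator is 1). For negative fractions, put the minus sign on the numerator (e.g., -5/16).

(0,0): OLD=61 → NEW=0, ERR=61
(0,1): OLD=1899/16 → NEW=0, ERR=1899/16
(0,2): OLD=49389/256 → NEW=255, ERR=-15891/256
(0,3): OLD=-82565/4096 → NEW=0, ERR=-82565/4096
(0,4): OLD=-315811/65536 → NEW=0, ERR=-315811/65536
(0,5): OLD=74335371/1048576 → NEW=0, ERR=74335371/1048576
(0,6): OLD=1392762829/16777216 → NEW=0, ERR=1392762829/16777216
(1,0): OLD=36177/256 → NEW=255, ERR=-29103/256
(1,1): OLD=99383/2048 → NEW=0, ERR=99383/2048
(1,2): OLD=6125699/65536 → NEW=0, ERR=6125699/65536
(1,3): OLD=40582791/262144 → NEW=255, ERR=-26263929/262144
(1,4): OLD=1907465333/16777216 → NEW=0, ERR=1907465333/16777216
(1,5): OLD=20825069445/134217728 → NEW=255, ERR=-13400451195/134217728
(1,6): OLD=57321628203/2147483648 → NEW=0, ERR=57321628203/2147483648
(2,0): OLD=2083149/32768 → NEW=0, ERR=2083149/32768
(2,1): OLD=98983711/1048576 → NEW=0, ERR=98983711/1048576
Target (2,1): original=41, with diffused error = 98983711/1048576

Answer: 98983711/1048576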